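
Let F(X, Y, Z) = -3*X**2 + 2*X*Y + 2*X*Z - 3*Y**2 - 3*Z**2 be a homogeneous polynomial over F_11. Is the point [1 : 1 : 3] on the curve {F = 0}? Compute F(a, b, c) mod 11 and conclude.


F(1,1,3) ≡ 8 (mod 11); P is NOT on the curve.

Evaluate F(1, 1, 3) term-by-term (mod 11).
  -3*X**2 ↦ -3·1·1·1 = -3
  2*X*Y ↦ 2·1·1·1 = 2
  2*X*Z ↦ 2·1·1·3 = 6
  -3*Y**2 ↦ -3·1·1·1 = -3
  -3*Z**2 ↦ -3·1·1·9 = -27
Sum: F(1, 1, 3) = (-3) + (2) + (6) + (-3) + (-27) = -25.
Reducing mod 11: -25 ≡ 8 (mod 11).
Since F(a, b, c) ≡ 8 ≠ 0 (mod 11), P does NOT lie on the curve.


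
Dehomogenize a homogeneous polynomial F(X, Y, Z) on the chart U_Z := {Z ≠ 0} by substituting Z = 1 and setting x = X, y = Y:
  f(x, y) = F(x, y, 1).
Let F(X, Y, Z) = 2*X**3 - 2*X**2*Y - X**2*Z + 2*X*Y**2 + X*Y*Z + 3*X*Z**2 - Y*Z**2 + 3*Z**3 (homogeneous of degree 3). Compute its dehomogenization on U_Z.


f(x, y) = 2*x**3 - 2*x**2*y - x**2 + 2*x*y**2 + x*y + 3*x - y + 3

On U_Z we set Z = 1. Each monomial c·X^i·Y^j·Z^k in F becomes c·x^i·y^j·1^k = c·x^i·y^j.
Substituting Z = 1: F(X, Y, 1) = 2*x**3 - 2*x**2*y - x**2 + 2*x*y**2 + x*y + 3*x - y + 3.
Note: deg(f) ≤ deg(F) = 3; strict inequality happens when F is divisible by Z (lost terms).


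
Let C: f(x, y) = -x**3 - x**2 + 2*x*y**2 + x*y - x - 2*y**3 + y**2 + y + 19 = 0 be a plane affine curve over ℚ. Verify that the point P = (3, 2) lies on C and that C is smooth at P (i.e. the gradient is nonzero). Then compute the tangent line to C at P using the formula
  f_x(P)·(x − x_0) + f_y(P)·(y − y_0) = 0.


Tangent line at P: -24*x + 8*y + 56 = 0.

Step 1: f(3, 2) = 0, so P lies on C.
Step 2: partial derivatives
  f_x(x, y) = -3*x**2 - 2*x + 2*y**2 + y - 1, f_y(x, y) = 4*x*y + x - 6*y**2 + 2*y + 1.
  f_x(P) = -24, f_y(P) = 8 (gradient nonzero, so P is smooth).
Step 3: tangent line at P: -24·(x − 3) + 8·(y − 2) = 0.
Expanding: -24*x + 8*y + 56 = 0.


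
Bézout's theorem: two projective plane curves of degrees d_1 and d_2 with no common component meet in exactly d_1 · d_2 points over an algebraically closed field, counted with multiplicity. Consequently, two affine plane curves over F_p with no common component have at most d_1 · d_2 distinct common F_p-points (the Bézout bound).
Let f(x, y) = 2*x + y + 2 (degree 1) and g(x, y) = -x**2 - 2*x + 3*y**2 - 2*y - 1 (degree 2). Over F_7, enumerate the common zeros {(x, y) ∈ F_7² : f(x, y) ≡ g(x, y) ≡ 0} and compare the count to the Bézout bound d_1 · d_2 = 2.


Common zeros: {(5, 2), (6, 0)}; count = 2; Bézout bound = 2.

deg(f) = 1, deg(g) = 2, so Bézout bound = 2.
Scan x ∈ F_7. For each x, list the y ∈ F_7 with f(x, y) ≡ 0 and those with g(x, y) ≡ 0 (mod 7); the common zeros in that column are the intersection.
  x = 0: f ≡ 0 at y ∈ {5}; g ≡ 0 at y ∈ {1, 2}; common: ∅.
  x = 1: f ≡ 0 at y ∈ {3}; g ≡ 0 at y ∈ ∅; common: ∅.
  x = 2: f ≡ 0 at y ∈ {1}; g ≡ 0 at y ∈ {5}; common: ∅.
  x = 3: f ≡ 0 at y ∈ {6}; g ≡ 0 at y ∈ {5}; common: ∅.
  x = 4: f ≡ 0 at y ∈ {4}; g ≡ 0 at y ∈ ∅; common: ∅.
  x = 5: f ≡ 0 at y ∈ {2}; g ≡ 0 at y ∈ {1, 2}; common: {2}.
  x = 6: f ≡ 0 at y ∈ {0}; g ≡ 0 at y ∈ {0, 3}; common: {0}.
Collecting: common zeros = {(5, 2), (6, 0)}, so the count is 2.
Comparison with the Bézout bound: 2 ≤ 2 = deg(f)·deg(g), as expected for curves with no common component (the bound is attained).


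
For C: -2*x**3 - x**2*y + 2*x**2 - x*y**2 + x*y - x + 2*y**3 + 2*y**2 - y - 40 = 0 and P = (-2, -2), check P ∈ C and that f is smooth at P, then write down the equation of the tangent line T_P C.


Tangent line at P: -47*x + y - 92 = 0.

Step 1: f(-2, -2) = 0, so P lies on C.
Step 2: partial derivatives
  f_x(x, y) = -6*x**2 - 2*x*y + 4*x - y**2 + y - 1, f_y(x, y) = -x**2 - 2*x*y + x + 6*y**2 + 4*y - 1.
  f_x(P) = -47, f_y(P) = 1 (gradient nonzero, so P is smooth).
Step 3: tangent line at P: -47·(x − -2) + 1·(y − -2) = 0.
Expanding: -47*x + y - 92 = 0.


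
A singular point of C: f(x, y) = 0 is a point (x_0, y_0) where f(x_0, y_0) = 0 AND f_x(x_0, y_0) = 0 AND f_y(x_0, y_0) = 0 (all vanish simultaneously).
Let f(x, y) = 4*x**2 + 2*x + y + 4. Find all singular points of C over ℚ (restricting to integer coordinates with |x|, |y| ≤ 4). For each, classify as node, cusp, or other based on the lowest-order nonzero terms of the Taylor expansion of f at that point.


No singular points in the scanned grid; C is smooth there.

Compute partial derivatives:
  f_x = 8*x + 2.
  f_y = 1.
f_y = 1 is a nonzero constant, so f_y never vanishes: no point (x, y) can satisfy f = f_x = f_y = 0. In particular no (x, y) ∈ {−4, ..., 4}² is singular; the curve is smooth.


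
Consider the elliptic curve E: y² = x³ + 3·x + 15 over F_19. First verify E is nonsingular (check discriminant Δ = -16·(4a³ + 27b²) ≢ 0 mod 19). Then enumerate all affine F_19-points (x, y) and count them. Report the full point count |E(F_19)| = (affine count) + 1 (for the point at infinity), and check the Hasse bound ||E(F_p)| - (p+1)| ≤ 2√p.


Affine points = {(1, 0), (8, 0), (9, 7), (9, 12), (10, 0), (11, 7), (11, 12), (13, 3), (13, 16), (16, 6), (16, 13), (17, 1), (17, 18), (18, 7), (18, 12)}; affine count = 15; |E(F_19)| = 16.

Discriminant check: Δ ∝ 4a³ + 27b² = 4·3³ + 27·15² = 4·27 + 27·225 ≡ 8 (mod 19). Nonzero ⇒ E is nonsingular.
For each x ∈ F_19, compute rhs = x³ + 3·x + 15 mod 19, then count y ∈ F_19 with y² ≡ rhs.
  x = 0: rhs = 15, matching y values: none (0 points).
  x = 1: rhs = 0, matching y values: 0 (1 points).
  x = 2: rhs = 10, matching y values: none (0 points).
  x = 3: rhs = 13, matching y values: none (0 points).
  x = 4: rhs = 15, matching y values: none (0 points).
  x = 5: rhs = 3, matching y values: none (0 points).
  x = 6: rhs = 2, matching y values: none (0 points).
  x = 7: rhs = 18, matching y values: none (0 points).
  x = 8: rhs = 0, matching y values: 0 (1 points).
  x = 9: rhs = 11, matching y values: 7, 12 (2 points).
  x = 10: rhs = 0, matching y values: 0 (1 points).
  x = 11: rhs = 11, matching y values: 7, 12 (2 points).
  x = 12: rhs = 12, matching y values: none (0 points).
  x = 13: rhs = 9, matching y values: 3, 16 (2 points).
  x = 14: rhs = 8, matching y values: none (0 points).
  x = 15: rhs = 15, matching y values: none (0 points).
  x = 16: rhs = 17, matching y values: 6, 13 (2 points).
  x = 17: rhs = 1, matching y values: 1, 18 (2 points).
  x = 18: rhs = 11, matching y values: 7, 12 (2 points).
Total affine count: 15.
Full point count |E(F_19)| = 15 + 1 = 16.
Hasse bound: |16 − (19+1)| = |-4| = 4 ≤ 2√19 ≈ 8.7178 ✓.


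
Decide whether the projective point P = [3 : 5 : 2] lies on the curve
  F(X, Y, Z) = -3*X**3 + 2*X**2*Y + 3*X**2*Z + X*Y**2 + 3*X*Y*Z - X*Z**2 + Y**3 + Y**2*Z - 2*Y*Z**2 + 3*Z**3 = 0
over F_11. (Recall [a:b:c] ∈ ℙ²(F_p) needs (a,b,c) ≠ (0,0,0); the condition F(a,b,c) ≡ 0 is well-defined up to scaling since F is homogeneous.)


F(3,5,2) ≡ 1 (mod 11); P is NOT on the curve.

Evaluate F(3, 5, 2) term-by-term (mod 11).
  -3*X**3 ↦ -3·27·1·1 = -81
  2*X**2*Y ↦ 2·9·5·1 = 90
  3*X**2*Z ↦ 3·9·1·2 = 54
  X*Y**2 ↦ 1·3·25·1 = 75
  3*X*Y*Z ↦ 3·3·5·2 = 90
  -X*Z**2 ↦ -1·3·1·4 = -12
  Y**3 ↦ 1·1·125·1 = 125
  Y**2*Z ↦ 1·1·25·2 = 50
  -2*Y*Z**2 ↦ -2·1·5·4 = -40
  3*Z**3 ↦ 3·1·1·8 = 24
Sum: F(3, 5, 2) = (-81) + (90) + (54) + (75) + (90) + (-12) + (125) + (50) + (-40) + (24) = 375.
Reducing mod 11: 375 ≡ 1 (mod 11).
Since F(a, b, c) ≡ 1 ≠ 0 (mod 11), P does NOT lie on the curve.


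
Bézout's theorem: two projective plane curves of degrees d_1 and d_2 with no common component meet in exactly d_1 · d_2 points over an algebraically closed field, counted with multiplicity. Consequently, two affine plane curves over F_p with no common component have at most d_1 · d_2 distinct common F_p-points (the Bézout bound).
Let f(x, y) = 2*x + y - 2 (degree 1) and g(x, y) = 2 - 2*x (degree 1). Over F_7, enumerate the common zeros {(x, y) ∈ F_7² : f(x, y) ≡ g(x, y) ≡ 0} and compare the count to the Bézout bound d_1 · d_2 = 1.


Common zeros: {(1, 0)}; count = 1; Bézout bound = 1.

deg(f) = 1, deg(g) = 1, so Bézout bound = 1.
Scan x ∈ F_7. For each x, list the y ∈ F_7 with f(x, y) ≡ 0 and those with g(x, y) ≡ 0 (mod 7); the common zeros in that column are the intersection.
  x = 0: f ≡ 0 at y ∈ {2}; g ≡ 0 at y ∈ ∅; common: ∅.
  x = 1: f ≡ 0 at y ∈ {0}; g ≡ 0 at y ∈ {0, 1, 2, 3, 4, 5, 6}; common: {0}.
  x = 2: f ≡ 0 at y ∈ {5}; g ≡ 0 at y ∈ ∅; common: ∅.
  x = 3: f ≡ 0 at y ∈ {3}; g ≡ 0 at y ∈ ∅; common: ∅.
  x = 4: f ≡ 0 at y ∈ {1}; g ≡ 0 at y ∈ ∅; common: ∅.
  x = 5: f ≡ 0 at y ∈ {6}; g ≡ 0 at y ∈ ∅; common: ∅.
  x = 6: f ≡ 0 at y ∈ {4}; g ≡ 0 at y ∈ ∅; common: ∅.
Collecting: common zeros = {(1, 0)}, so the count is 1.
Comparison with the Bézout bound: 1 ≤ 1 = deg(f)·deg(g), as expected for curves with no common component (the bound is attained).


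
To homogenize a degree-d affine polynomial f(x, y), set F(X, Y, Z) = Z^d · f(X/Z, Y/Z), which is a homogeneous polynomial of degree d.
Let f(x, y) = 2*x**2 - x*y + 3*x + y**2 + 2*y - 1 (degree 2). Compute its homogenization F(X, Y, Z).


F(X, Y, Z) = 2*X**2 - X*Y + 3*X*Z + Y**2 + 2*Y*Z - Z**2

deg(f) = 2.
Substitute x = X/Z, y = Y/Z into f, then multiply by Z^2.
  monomial 2·x^2·y^0 ↦ 2·X^2·Y^0·Z^0.
  monomial -1·x^1·y^1 ↦ -1·X^1·Y^1·Z^0.
  monomial 3·x^1·y^0 ↦ 3·X^1·Y^0·Z^1.
  monomial 1·x^0·y^2 ↦ 1·X^0·Y^2·Z^0.
  monomial 2·x^0·y^1 ↦ 2·X^0·Y^1·Z^1.
  monomial -1·x^0·y^0 ↦ -1·X^0·Y^0·Z^2.
Collecting: F(X, Y, Z) = 2*X**2 - X*Y + 3*X*Z + Y**2 + 2*Y*Z - Z**2.


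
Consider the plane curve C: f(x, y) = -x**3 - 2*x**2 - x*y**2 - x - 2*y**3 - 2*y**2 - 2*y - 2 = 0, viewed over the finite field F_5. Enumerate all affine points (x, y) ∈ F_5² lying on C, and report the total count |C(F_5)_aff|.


Affine F_5-points: {(0, 2), (0, 3), (0, 4), (1, 4), (2, 0), (2, 4), (3, 0), (3, 2), (3, 3)}; count = 9.

For each of the 25 pairs (x, y) ∈ F_5², evaluate f(x, y) mod 5. Record the zeros.
  x = 0: [0↦3, 1↦2, 2↦0, 3↦0, 4↦0]  zeros at y ∈ {2, 3, 4}
  x = 1: [0↦4, 1↦2, 2↦2, 3↦2, 4↦0]  zeros at y ∈ {4}
  x = 2: [0↦0, 1↦2, 2↦4, 3↦4, 4↦0]  zeros at y ∈ {0, 4}
  x = 3: [0↦0, 1↦1, 2↦0, 3↦0, 4↦4]  zeros at y ∈ {0, 2, 3}
  x = 4: [0↦3, 1↦3, 2↦4, 3↦4, 4↦1]  zeros at y ∈ ∅
Collecting zeros: affine points = {(0, 2), (0, 3), (0, 4), (1, 4), (2, 0), (2, 4), (3, 0), (3, 2), (3, 3)}.
Total count |C(F_5)_aff| = 9.


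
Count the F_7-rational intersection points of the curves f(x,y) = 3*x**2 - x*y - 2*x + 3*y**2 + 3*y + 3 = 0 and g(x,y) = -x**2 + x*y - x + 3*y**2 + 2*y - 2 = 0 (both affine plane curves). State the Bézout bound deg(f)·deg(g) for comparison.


Common zeros: {(0, 2), (2, 4), (6, 6)}; count = 3; Bézout bound = 4.

deg(f) = 2, deg(g) = 2, so Bézout bound = 4.
Scan x ∈ F_7. For each x, list the y ∈ F_7 with f(x, y) ≡ 0 and those with g(x, y) ≡ 0 (mod 7); the common zeros in that column are the intersection.
  x = 0: f ≡ 0 at y ∈ {2, 4}; g ≡ 0 at y ∈ {2}; common: {2}.
  x = 1: f ≡ 0 at y ∈ ∅; g ≡ 0 at y ∈ {2, 4}; common: ∅.
  x = 2: f ≡ 0 at y ∈ {4, 5}; g ≡ 0 at y ∈ {4}; common: {4}.
  x = 3: f ≡ 0 at y ∈ ∅; g ≡ 0 at y ∈ {0, 3}; common: ∅.
  x = 4: f ≡ 0 at y ∈ ∅; g ≡ 0 at y ∈ ∅; common: ∅.
  x = 5: f ≡ 0 at y ∈ {5}; g ≡ 0 at y ∈ ∅; common: ∅.
  x = 6: f ≡ 0 at y ∈ {2, 6}; g ≡ 0 at y ∈ {3, 6}; common: {6}.
Collecting: common zeros = {(0, 2), (2, 4), (6, 6)}, so the count is 3.
Comparison with the Bézout bound: 3 ≤ 4 = deg(f)·deg(g), as expected for curves with no common component (the affine F_7-count falls short of the bound because intersections may lie at infinity, over extension fields, or carry multiplicity).


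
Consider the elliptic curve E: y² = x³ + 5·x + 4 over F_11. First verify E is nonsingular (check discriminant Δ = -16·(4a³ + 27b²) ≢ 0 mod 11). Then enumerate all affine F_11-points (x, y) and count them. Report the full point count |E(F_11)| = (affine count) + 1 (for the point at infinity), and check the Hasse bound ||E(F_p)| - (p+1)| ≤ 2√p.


Affine points = {(0, 2), (0, 9), (2, 0), (4, 0), (5, 0), (10, 3), (10, 8)}; affine count = 7; |E(F_11)| = 8.

Discriminant check: Δ ∝ 4a³ + 27b² = 4·5³ + 27·4² = 4·125 + 27·16 ≡ 8 (mod 11). Nonzero ⇒ E is nonsingular.
For each x ∈ F_11, compute rhs = x³ + 5·x + 4 mod 11, then count y ∈ F_11 with y² ≡ rhs.
  x = 0: rhs = 4, matching y values: 2, 9 (2 points).
  x = 1: rhs = 10, matching y values: none (0 points).
  x = 2: rhs = 0, matching y values: 0 (1 points).
  x = 3: rhs = 2, matching y values: none (0 points).
  x = 4: rhs = 0, matching y values: 0 (1 points).
  x = 5: rhs = 0, matching y values: 0 (1 points).
  x = 6: rhs = 8, matching y values: none (0 points).
  x = 7: rhs = 8, matching y values: none (0 points).
  x = 8: rhs = 6, matching y values: none (0 points).
  x = 9: rhs = 8, matching y values: none (0 points).
  x = 10: rhs = 9, matching y values: 3, 8 (2 points).
Total affine count: 7.
Full point count |E(F_11)| = 7 + 1 = 8.
Hasse bound: |8 − (11+1)| = |-4| = 4 ≤ 2√11 ≈ 6.6332 ✓.


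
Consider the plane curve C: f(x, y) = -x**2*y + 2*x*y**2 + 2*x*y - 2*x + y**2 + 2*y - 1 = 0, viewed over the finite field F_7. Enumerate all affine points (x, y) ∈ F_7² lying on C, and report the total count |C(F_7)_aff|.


Affine F_7-points: {(0, 2), (0, 3), (3, 0), (5, 2), (5, 3)}; count = 5.

For each of the 49 pairs (x, y) ∈ F_7², evaluate f(x, y) mod 7. Record the zeros.
  x = 0: [0↦6, 1↦2, 2↦0, 3↦0, 4↦2, 5↦6, 6↦5]  zeros at y ∈ {2, 3}
  x = 1: [0↦4, 1↦3, 2↦1, 3↦5, 4↦1, 5↦3, 6↦4]  zeros at y ∈ ∅
  x = 2: [0↦2, 1↦2, 2↦5, 3↦4, 4↦6, 5↦4, 6↦5]  zeros at y ∈ ∅
  x = 3: [0↦0, 1↦6, 2↦5, 3↦4, 4↦3, 5↦2, 6↦1]  zeros at y ∈ {0}
  x = 4: [0↦5, 1↦1, 2↦1, 3↦5, 4↦6, 5↦4, 6↦6]  zeros at y ∈ ∅
  x = 5: [0↦3, 1↦1, 2↦0, 3↦0, 4↦1, 5↦3, 6↦6]  zeros at y ∈ {2, 3}
  x = 6: [0↦1, 1↦6, 2↦2, 3↦3, 4↦2, 5↦6, 6↦1]  zeros at y ∈ ∅
Collecting zeros: affine points = {(0, 2), (0, 3), (3, 0), (5, 2), (5, 3)}.
Total count |C(F_7)_aff| = 5.


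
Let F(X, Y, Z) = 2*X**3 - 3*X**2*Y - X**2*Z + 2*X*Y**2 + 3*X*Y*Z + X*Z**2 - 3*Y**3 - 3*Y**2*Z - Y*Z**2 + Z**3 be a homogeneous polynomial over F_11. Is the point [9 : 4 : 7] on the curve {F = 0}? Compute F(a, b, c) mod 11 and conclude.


F(9,4,7) ≡ 0 (mod 11); P is on the curve.

Evaluate F(9, 4, 7) term-by-term (mod 11).
  2*X**3 ↦ 2·729·1·1 = 1458
  -3*X**2*Y ↦ -3·81·4·1 = -972
  -X**2*Z ↦ -1·81·1·7 = -567
  2*X*Y**2 ↦ 2·9·16·1 = 288
  3*X*Y*Z ↦ 3·9·4·7 = 756
  X*Z**2 ↦ 1·9·1·49 = 441
  -3*Y**3 ↦ -3·1·64·1 = -192
  -3*Y**2*Z ↦ -3·1·16·7 = -336
  -Y*Z**2 ↦ -1·1·4·49 = -196
  Z**3 ↦ 1·1·1·343 = 343
Sum: F(9, 4, 7) = (1458) + (-972) + (-567) + (288) + (756) + (441) + (-192) + (-336) + (-196) + (343) = 1023.
Reducing mod 11: 1023 ≡ 0 (mod 11).
Since F(a, b, c) ≡ 0 (mod 11), P lies on the curve.


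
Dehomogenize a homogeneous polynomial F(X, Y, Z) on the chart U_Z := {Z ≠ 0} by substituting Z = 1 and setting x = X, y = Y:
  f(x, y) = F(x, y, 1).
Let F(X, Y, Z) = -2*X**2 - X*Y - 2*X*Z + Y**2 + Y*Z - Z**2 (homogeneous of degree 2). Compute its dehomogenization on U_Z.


f(x, y) = -2*x**2 - x*y - 2*x + y**2 + y - 1

On U_Z we set Z = 1. Each monomial c·X^i·Y^j·Z^k in F becomes c·x^i·y^j·1^k = c·x^i·y^j.
Substituting Z = 1: F(X, Y, 1) = -2*x**2 - x*y - 2*x + y**2 + y - 1.
Note: deg(f) ≤ deg(F) = 2; strict inequality happens when F is divisible by Z (lost terms).


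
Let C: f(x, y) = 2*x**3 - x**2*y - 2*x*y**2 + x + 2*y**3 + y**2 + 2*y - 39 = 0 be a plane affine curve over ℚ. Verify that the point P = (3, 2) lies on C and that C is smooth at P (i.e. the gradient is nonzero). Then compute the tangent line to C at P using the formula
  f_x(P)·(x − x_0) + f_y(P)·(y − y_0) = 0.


Tangent line at P: 35*x - 3*y - 99 = 0.

Step 1: f(3, 2) = 0, so P lies on C.
Step 2: partial derivatives
  f_x(x, y) = 6*x**2 - 2*x*y - 2*y**2 + 1, f_y(x, y) = -x**2 - 4*x*y + 6*y**2 + 2*y + 2.
  f_x(P) = 35, f_y(P) = -3 (gradient nonzero, so P is smooth).
Step 3: tangent line at P: 35·(x − 3) + -3·(y − 2) = 0.
Expanding: 35*x - 3*y - 99 = 0.


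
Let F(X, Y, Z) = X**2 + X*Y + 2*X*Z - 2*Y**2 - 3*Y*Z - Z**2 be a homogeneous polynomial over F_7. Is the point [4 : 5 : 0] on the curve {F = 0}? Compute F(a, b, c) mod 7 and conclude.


F(4,5,0) ≡ 0 (mod 7); P is on the curve.

Evaluate F(4, 5, 0) term-by-term (mod 7).
  X**2 ↦ 1·16·1·1 = 16
  X*Y ↦ 1·4·5·1 = 20
  2*X*Z ↦ 2·4·1·0 = 0
  -2*Y**2 ↦ -2·1·25·1 = -50
  -3*Y*Z ↦ -3·1·5·0 = 0
  -Z**2 ↦ -1·1·1·0 = 0
Sum: F(4, 5, 0) = (16) + (20) + (0) + (-50) + (0) + (0) = -14.
Reducing mod 7: -14 ≡ 0 (mod 7).
Since F(a, b, c) ≡ 0 (mod 7), P lies on the curve.


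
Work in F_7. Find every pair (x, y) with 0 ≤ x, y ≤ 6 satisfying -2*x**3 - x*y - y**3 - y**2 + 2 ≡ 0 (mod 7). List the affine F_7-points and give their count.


Affine F_7-points: {(0, 1), (1, 0), (1, 2), (1, 4), (2, 0), (2, 3), (3, 2), (3, 5), (3, 6), (4, 0)}; count = 10.

For each of the 49 pairs (x, y) ∈ F_7², evaluate f(x, y) mod 7. Record the zeros.
  x = 0: [0↦2, 1↦0, 2↦4, 3↦1, 4↦6, 5↦6, 6↦2]  zeros at y ∈ {1}
  x = 1: [0↦0, 1↦4, 2↦0, 3↦3, 4↦0, 5↦6, 6↦1]  zeros at y ∈ {0, 2, 4}
  x = 2: [0↦0, 1↦3, 2↦5, 3↦0, 4↦3, 5↦1, 6↦2]  zeros at y ∈ {0, 3}
  x = 3: [0↦4, 1↦6, 2↦0, 3↦1, 4↦3, 5↦0, 6↦0]  zeros at y ∈ {2, 5, 6}
  x = 4: [0↦0, 1↦1, 2↦1, 3↦1, 4↦2, 5↦5, 6↦4]  zeros at y ∈ {0}
  x = 5: [0↦4, 1↦4, 2↦3, 3↦2, 4↦2, 5↦4, 6↦2]  zeros at y ∈ ∅
  x = 6: [0↦4, 1↦3, 2↦1, 3↦6, 4↦5, 5↦6, 6↦3]  zeros at y ∈ ∅
Collecting zeros: affine points = {(0, 1), (1, 0), (1, 2), (1, 4), (2, 0), (2, 3), (3, 2), (3, 5), (3, 6), (4, 0)}.
Total count |C(F_7)_aff| = 10.


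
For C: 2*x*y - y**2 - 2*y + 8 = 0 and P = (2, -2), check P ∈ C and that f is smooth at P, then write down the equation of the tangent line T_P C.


Tangent line at P: -4*x + 6*y + 20 = 0.

Step 1: f(2, -2) = 0, so P lies on C.
Step 2: partial derivatives
  f_x(x, y) = 2*y, f_y(x, y) = 2*x - 2*y - 2.
  f_x(P) = -4, f_y(P) = 6 (gradient nonzero, so P is smooth).
Step 3: tangent line at P: -4·(x − 2) + 6·(y − -2) = 0.
Expanding: -4*x + 6*y + 20 = 0.


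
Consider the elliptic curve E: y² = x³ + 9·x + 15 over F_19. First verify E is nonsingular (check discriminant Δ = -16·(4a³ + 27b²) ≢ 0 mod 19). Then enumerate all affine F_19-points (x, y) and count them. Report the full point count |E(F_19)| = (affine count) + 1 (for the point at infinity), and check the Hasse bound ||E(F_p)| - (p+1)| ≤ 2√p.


Affine points = {(1, 5), (1, 14), (4, 1), (4, 18), (6, 0), (11, 1), (11, 18), (13, 7), (13, 12), (14, 4), (14, 15), (18, 9), (18, 10)}; affine count = 13; |E(F_19)| = 14.

Discriminant check: Δ ∝ 4a³ + 27b² = 4·9³ + 27·15² = 4·729 + 27·225 ≡ 4 (mod 19). Nonzero ⇒ E is nonsingular.
For each x ∈ F_19, compute rhs = x³ + 9·x + 15 mod 19, then count y ∈ F_19 with y² ≡ rhs.
  x = 0: rhs = 15, matching y values: none (0 points).
  x = 1: rhs = 6, matching y values: 5, 14 (2 points).
  x = 2: rhs = 3, matching y values: none (0 points).
  x = 3: rhs = 12, matching y values: none (0 points).
  x = 4: rhs = 1, matching y values: 1, 18 (2 points).
  x = 5: rhs = 14, matching y values: none (0 points).
  x = 6: rhs = 0, matching y values: 0 (1 points).
  x = 7: rhs = 3, matching y values: none (0 points).
  x = 8: rhs = 10, matching y values: none (0 points).
  x = 9: rhs = 8, matching y values: none (0 points).
  x = 10: rhs = 3, matching y values: none (0 points).
  x = 11: rhs = 1, matching y values: 1, 18 (2 points).
  x = 12: rhs = 8, matching y values: none (0 points).
  x = 13: rhs = 11, matching y values: 7, 12 (2 points).
  x = 14: rhs = 16, matching y values: 4, 15 (2 points).
  x = 15: rhs = 10, matching y values: none (0 points).
  x = 16: rhs = 18, matching y values: none (0 points).
  x = 17: rhs = 8, matching y values: none (0 points).
  x = 18: rhs = 5, matching y values: 9, 10 (2 points).
Total affine count: 13.
Full point count |E(F_19)| = 13 + 1 = 14.
Hasse bound: |14 − (19+1)| = |-6| = 6 ≤ 2√19 ≈ 8.7178 ✓.


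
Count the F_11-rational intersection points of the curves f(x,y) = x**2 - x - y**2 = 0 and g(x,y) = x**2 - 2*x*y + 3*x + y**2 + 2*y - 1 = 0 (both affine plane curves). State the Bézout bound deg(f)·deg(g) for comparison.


Common zeros: {(4, 1)}; count = 1; Bézout bound = 4.

deg(f) = 2, deg(g) = 2, so Bézout bound = 4.
Scan x ∈ F_11. For each x, list the y ∈ F_11 with f(x, y) ≡ 0 and those with g(x, y) ≡ 0 (mod 11); the common zeros in that column are the intersection.
  x = 0: f ≡ 0 at y ∈ {0}; g ≡ 0 at y ∈ ∅; common: ∅.
  x = 1: f ≡ 0 at y ∈ {0}; g ≡ 0 at y ∈ ∅; common: ∅.
  x = 2: f ≡ 0 at y ∈ ∅; g ≡ 0 at y ∈ {6, 7}; common: ∅.
  x = 3: f ≡ 0 at y ∈ ∅; g ≡ 0 at y ∈ {5, 10}; common: ∅.
  x = 4: f ≡ 0 at y ∈ {1, 10}; g ≡ 0 at y ∈ {1, 5}; common: {1}.
  x = 5: f ≡ 0 at y ∈ {3, 8}; g ≡ 0 at y ∈ ∅; common: ∅.
  x = 6: f ≡ 0 at y ∈ ∅; g ≡ 0 at y ∈ {1, 9}; common: ∅.
  x = 7: f ≡ 0 at y ∈ {3, 8}; g ≡ 0 at y ∈ {6}; common: ∅.
  x = 8: f ≡ 0 at y ∈ {1, 10}; g ≡ 0 at y ∈ ∅; common: ∅.
  x = 9: f ≡ 0 at y ∈ ∅; g ≡ 0 at y ∈ {7, 9}; common: ∅.
  x = 10: f ≡ 0 at y ∈ ∅; g ≡ 0 at y ∈ ∅; common: ∅.
Collecting: common zeros = {(4, 1)}, so the count is 1.
Comparison with the Bézout bound: 1 ≤ 4 = deg(f)·deg(g), as expected for curves with no common component (the affine F_11-count falls short of the bound because intersections may lie at infinity, over extension fields, or carry multiplicity).


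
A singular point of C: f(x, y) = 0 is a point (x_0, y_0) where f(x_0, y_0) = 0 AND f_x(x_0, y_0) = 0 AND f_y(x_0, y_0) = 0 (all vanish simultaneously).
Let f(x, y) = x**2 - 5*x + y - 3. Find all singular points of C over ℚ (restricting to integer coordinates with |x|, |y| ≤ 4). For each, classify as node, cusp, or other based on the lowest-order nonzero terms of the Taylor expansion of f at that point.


No singular points in the scanned grid; C is smooth there.

Compute partial derivatives:
  f_x = 2*x - 5.
  f_y = 1.
f_y = 1 is a nonzero constant, so f_y never vanishes: no point (x, y) can satisfy f = f_x = f_y = 0. In particular no (x, y) ∈ {−4, ..., 4}² is singular; the curve is smooth.


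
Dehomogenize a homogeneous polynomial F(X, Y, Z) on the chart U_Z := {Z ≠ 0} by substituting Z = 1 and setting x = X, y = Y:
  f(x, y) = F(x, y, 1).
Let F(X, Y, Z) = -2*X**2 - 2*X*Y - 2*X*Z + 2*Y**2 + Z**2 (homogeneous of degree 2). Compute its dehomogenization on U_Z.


f(x, y) = -2*x**2 - 2*x*y - 2*x + 2*y**2 + 1

On U_Z we set Z = 1. Each monomial c·X^i·Y^j·Z^k in F becomes c·x^i·y^j·1^k = c·x^i·y^j.
Substituting Z = 1: F(X, Y, 1) = -2*x**2 - 2*x*y - 2*x + 2*y**2 + 1.
Note: deg(f) ≤ deg(F) = 2; strict inequality happens when F is divisible by Z (lost terms).


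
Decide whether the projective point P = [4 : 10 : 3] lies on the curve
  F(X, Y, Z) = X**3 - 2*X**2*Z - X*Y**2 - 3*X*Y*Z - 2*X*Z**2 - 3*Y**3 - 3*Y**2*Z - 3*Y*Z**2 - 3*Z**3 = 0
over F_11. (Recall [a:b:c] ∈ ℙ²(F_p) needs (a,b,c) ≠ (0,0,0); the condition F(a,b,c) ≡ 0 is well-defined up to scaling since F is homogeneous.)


F(4,10,3) ≡ 0 (mod 11); P is on the curve.

Evaluate F(4, 10, 3) term-by-term (mod 11).
  X**3 ↦ 1·64·1·1 = 64
  -2*X**2*Z ↦ -2·16·1·3 = -96
  -X*Y**2 ↦ -1·4·100·1 = -400
  -3*X*Y*Z ↦ -3·4·10·3 = -360
  -2*X*Z**2 ↦ -2·4·1·9 = -72
  -3*Y**3 ↦ -3·1·1000·1 = -3000
  -3*Y**2*Z ↦ -3·1·100·3 = -900
  -3*Y*Z**2 ↦ -3·1·10·9 = -270
  -3*Z**3 ↦ -3·1·1·27 = -81
Sum: F(4, 10, 3) = (64) + (-96) + (-400) + (-360) + (-72) + (-3000) + (-900) + (-270) + (-81) = -5115.
Reducing mod 11: -5115 ≡ 0 (mod 11).
Since F(a, b, c) ≡ 0 (mod 11), P lies on the curve.


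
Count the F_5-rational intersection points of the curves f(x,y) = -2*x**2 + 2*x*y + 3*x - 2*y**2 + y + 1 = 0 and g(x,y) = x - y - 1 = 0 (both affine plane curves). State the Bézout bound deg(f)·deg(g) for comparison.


Common zeros: {(4, 3)}; count = 1; Bézout bound = 2.

deg(f) = 2, deg(g) = 1, so Bézout bound = 2.
Scan x ∈ F_5. For each x, list the y ∈ F_5 with f(x, y) ≡ 0 and those with g(x, y) ≡ 0 (mod 5); the common zeros in that column are the intersection.
  x = 0: f ≡ 0 at y ∈ {1, 2}; g ≡ 0 at y ∈ {4}; common: ∅.
  x = 1: f ≡ 0 at y ∈ {2}; g ≡ 0 at y ∈ {0}; common: ∅.
  x = 2: f ≡ 0 at y ∈ ∅; g ≡ 0 at y ∈ {1}; common: ∅.
  x = 3: f ≡ 0 at y ∈ {3}; g ≡ 0 at y ∈ {2}; common: ∅.
  x = 4: f ≡ 0 at y ∈ {3, 4}; g ≡ 0 at y ∈ {3}; common: {3}.
Collecting: common zeros = {(4, 3)}, so the count is 1.
Comparison with the Bézout bound: 1 ≤ 2 = deg(f)·deg(g), as expected for curves with no common component (the affine F_5-count falls short of the bound because intersections may lie at infinity, over extension fields, or carry multiplicity).


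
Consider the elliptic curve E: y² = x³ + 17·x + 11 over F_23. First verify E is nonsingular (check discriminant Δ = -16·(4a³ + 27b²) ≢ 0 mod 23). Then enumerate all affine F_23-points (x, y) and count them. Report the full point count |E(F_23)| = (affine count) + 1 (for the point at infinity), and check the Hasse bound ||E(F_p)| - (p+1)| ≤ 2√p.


Affine points = {(1, 11), (1, 12), (7, 6), (7, 17), (10, 10), (10, 13), (14, 7), (14, 16), (16, 3), (16, 20), (18, 10), (18, 13), (20, 5), (20, 18), (22, 4), (22, 19)}; affine count = 16; |E(F_23)| = 17.

Discriminant check: Δ ∝ 4a³ + 27b² = 4·17³ + 27·11² = 4·4913 + 27·121 ≡ 11 (mod 23). Nonzero ⇒ E is nonsingular.
For each x ∈ F_23, compute rhs = x³ + 17·x + 11 mod 23, then count y ∈ F_23 with y² ≡ rhs.
  x = 0: rhs = 11, matching y values: none (0 points).
  x = 1: rhs = 6, matching y values: 11, 12 (2 points).
  x = 2: rhs = 7, matching y values: none (0 points).
  x = 3: rhs = 20, matching y values: none (0 points).
  x = 4: rhs = 5, matching y values: none (0 points).
  x = 5: rhs = 14, matching y values: none (0 points).
  x = 6: rhs = 7, matching y values: none (0 points).
  x = 7: rhs = 13, matching y values: 6, 17 (2 points).
  x = 8: rhs = 15, matching y values: none (0 points).
  x = 9: rhs = 19, matching y values: none (0 points).
  x = 10: rhs = 8, matching y values: 10, 13 (2 points).
  x = 11: rhs = 11, matching y values: none (0 points).
  x = 12: rhs = 11, matching y values: none (0 points).
  x = 13: rhs = 14, matching y values: none (0 points).
  x = 14: rhs = 3, matching y values: 7, 16 (2 points).
  x = 15: rhs = 7, matching y values: none (0 points).
  x = 16: rhs = 9, matching y values: 3, 20 (2 points).
  x = 17: rhs = 15, matching y values: none (0 points).
  x = 18: rhs = 8, matching y values: 10, 13 (2 points).
  x = 19: rhs = 17, matching y values: none (0 points).
  x = 20: rhs = 2, matching y values: 5, 18 (2 points).
  x = 21: rhs = 15, matching y values: none (0 points).
  x = 22: rhs = 16, matching y values: 4, 19 (2 points).
Total affine count: 16.
Full point count |E(F_23)| = 16 + 1 = 17.
Hasse bound: |17 − (23+1)| = |-7| = 7 ≤ 2√23 ≈ 9.5917 ✓.


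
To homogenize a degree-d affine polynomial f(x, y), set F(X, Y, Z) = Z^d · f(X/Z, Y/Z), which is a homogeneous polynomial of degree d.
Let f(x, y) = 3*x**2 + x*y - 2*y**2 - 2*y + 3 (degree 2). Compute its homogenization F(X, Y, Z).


F(X, Y, Z) = 3*X**2 + X*Y - 2*Y**2 - 2*Y*Z + 3*Z**2

deg(f) = 2.
Substitute x = X/Z, y = Y/Z into f, then multiply by Z^2.
  monomial 3·x^2·y^0 ↦ 3·X^2·Y^0·Z^0.
  monomial 1·x^1·y^1 ↦ 1·X^1·Y^1·Z^0.
  monomial -2·x^0·y^2 ↦ -2·X^0·Y^2·Z^0.
  monomial -2·x^0·y^1 ↦ -2·X^0·Y^1·Z^1.
  monomial 3·x^0·y^0 ↦ 3·X^0·Y^0·Z^2.
Collecting: F(X, Y, Z) = 3*X**2 + X*Y - 2*Y**2 - 2*Y*Z + 3*Z**2.


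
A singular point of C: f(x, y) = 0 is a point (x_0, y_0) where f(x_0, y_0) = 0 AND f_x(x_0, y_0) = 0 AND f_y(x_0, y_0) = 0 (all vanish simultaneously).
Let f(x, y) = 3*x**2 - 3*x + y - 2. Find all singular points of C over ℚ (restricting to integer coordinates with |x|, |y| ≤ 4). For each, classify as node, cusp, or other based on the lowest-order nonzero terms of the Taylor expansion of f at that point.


No singular points in the scanned grid; C is smooth there.

Compute partial derivatives:
  f_x = 6*x - 3.
  f_y = 1.
f_y = 1 is a nonzero constant, so f_y never vanishes: no point (x, y) can satisfy f = f_x = f_y = 0. In particular no (x, y) ∈ {−4, ..., 4}² is singular; the curve is smooth.


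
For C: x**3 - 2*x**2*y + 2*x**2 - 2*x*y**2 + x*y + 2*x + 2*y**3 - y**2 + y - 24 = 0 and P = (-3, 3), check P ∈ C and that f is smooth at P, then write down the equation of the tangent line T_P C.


Tangent line at P: 38*x + 64*y - 78 = 0.

Step 1: f(-3, 3) = 0, so P lies on C.
Step 2: partial derivatives
  f_x(x, y) = 3*x**2 - 4*x*y + 4*x - 2*y**2 + y + 2, f_y(x, y) = -2*x**2 - 4*x*y + x + 6*y**2 - 2*y + 1.
  f_x(P) = 38, f_y(P) = 64 (gradient nonzero, so P is smooth).
Step 3: tangent line at P: 38·(x − -3) + 64·(y − 3) = 0.
Expanding: 38*x + 64*y - 78 = 0.


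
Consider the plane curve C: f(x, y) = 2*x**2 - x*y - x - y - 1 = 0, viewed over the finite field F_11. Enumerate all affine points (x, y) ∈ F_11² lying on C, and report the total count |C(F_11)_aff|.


Affine F_11-points: {(0, 10), (1, 0), (2, 9), (3, 9), (4, 1), (5, 0), (6, 3), (7, 3), (8, 1), (9, 2)}; count = 10.

For each of the 121 pairs (x, y) ∈ F_11², evaluate f(x, y) mod 11. Record the zeros.
  x = 0: [0↦10, 1↦9, 2↦8, 3↦7, 4↦6, 5↦5, 6↦4, 7↦3, 8↦2, 9↦1, 10↦0]  zeros at y ∈ {10}
  x = 1: [0↦0, 1↦9, 2↦7, 3↦5, 4↦3, 5↦1, 6↦10, 7↦8, 8↦6, 9↦4, 10↦2]  zeros at y ∈ {0}
  x = 2: [0↦5, 1↦2, 2↦10, 3↦7, 4↦4, 5↦1, 6↦9, 7↦6, 8↦3, 9↦0, 10↦8]  zeros at y ∈ {9}
  x = 3: [0↦3, 1↦10, 2↦6, 3↦2, 4↦9, 5↦5, 6↦1, 7↦8, 8↦4, 9↦0, 10↦7]  zeros at y ∈ {9}
  x = 4: [0↦5, 1↦0, 2↦6, 3↦1, 4↦7, 5↦2, 6↦8, 7↦3, 8↦9, 9↦4, 10↦10]  zeros at y ∈ {1}
  x = 5: [0↦0, 1↦5, 2↦10, 3↦4, 4↦9, 5↦3, 6↦8, 7↦2, 8↦7, 9↦1, 10↦6]  zeros at y ∈ {0}
  x = 6: [0↦10, 1↦3, 2↦7, 3↦0, 4↦4, 5↦8, 6↦1, 7↦5, 8↦9, 9↦2, 10↦6]  zeros at y ∈ {3}
  x = 7: [0↦2, 1↦5, 2↦8, 3↦0, 4↦3, 5↦6, 6↦9, 7↦1, 8↦4, 9↦7, 10↦10]  zeros at y ∈ {3}
  x = 8: [0↦9, 1↦0, 2↦2, 3↦4, 4↦6, 5↦8, 6↦10, 7↦1, 8↦3, 9↦5, 10↦7]  zeros at y ∈ {1}
  x = 9: [0↦9, 1↦10, 2↦0, 3↦1, 4↦2, 5↦3, 6↦4, 7↦5, 8↦6, 9↦7, 10↦8]  zeros at y ∈ {2}
  x = 10: [0↦2, 1↦2, 2↦2, 3↦2, 4↦2, 5↦2, 6↦2, 7↦2, 8↦2, 9↦2, 10↦2]  zeros at y ∈ ∅
Collecting zeros: affine points = {(0, 10), (1, 0), (2, 9), (3, 9), (4, 1), (5, 0), (6, 3), (7, 3), (8, 1), (9, 2)}.
Total count |C(F_11)_aff| = 10.


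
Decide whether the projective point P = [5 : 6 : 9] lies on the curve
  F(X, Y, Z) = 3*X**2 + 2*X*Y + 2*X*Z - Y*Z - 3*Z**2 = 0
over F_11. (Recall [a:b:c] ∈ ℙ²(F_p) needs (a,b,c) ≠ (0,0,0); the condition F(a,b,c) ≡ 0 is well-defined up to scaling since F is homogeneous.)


F(5,6,9) ≡ 5 (mod 11); P is NOT on the curve.

Evaluate F(5, 6, 9) term-by-term (mod 11).
  3*X**2 ↦ 3·25·1·1 = 75
  2*X*Y ↦ 2·5·6·1 = 60
  2*X*Z ↦ 2·5·1·9 = 90
  -Y*Z ↦ -1·1·6·9 = -54
  -3*Z**2 ↦ -3·1·1·81 = -243
Sum: F(5, 6, 9) = (75) + (60) + (90) + (-54) + (-243) = -72.
Reducing mod 11: -72 ≡ 5 (mod 11).
Since F(a, b, c) ≡ 5 ≠ 0 (mod 11), P does NOT lie on the curve.


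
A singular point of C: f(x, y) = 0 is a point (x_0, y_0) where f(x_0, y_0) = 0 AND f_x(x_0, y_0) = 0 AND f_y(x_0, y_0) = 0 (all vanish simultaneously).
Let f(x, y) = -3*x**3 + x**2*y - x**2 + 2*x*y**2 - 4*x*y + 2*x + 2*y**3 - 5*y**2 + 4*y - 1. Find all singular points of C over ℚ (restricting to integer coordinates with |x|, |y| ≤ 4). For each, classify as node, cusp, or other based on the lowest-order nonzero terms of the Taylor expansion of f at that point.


Singular points: {(0, 1)}; classification: cusp.

Compute partial derivatives:
  f_x = -9*x**2 + 2*x*y - 2*x + 2*y**2 - 4*y + 2.
  f_y = x**2 + 4*x*y - 4*x + 6*y**2 - 10*y + 4.
Scan x_0 ∈ {−4, ..., 4}. For each x_0, f_y(x_0, y) is a polynomial in y; find its integer roots y ∈ {−4, ..., 4}, then test f_x and f at those candidates.
  x = -4: f_y(-4, y) = 6*y**2 - 26*y + 36; no integer root y with |y| ≤ 4.
  x = -3: f_y(-3, y) = 6*y**2 - 22*y + 25; no integer root y with |y| ≤ 4.
  x = -2: f_y(-2, y) = 6*y**2 - 18*y + 16; no integer root y with |y| ≤ 4.
  x = -1: f_y(-1, y) = 6*y**2 - 14*y + 9; no integer root y with |y| ≤ 4.
  x = 0: f_y(0, y) = 6*y**2 - 10*y + 4; vanishes at y ∈ {1}. (0, 1): f_x = 0, f = 0 — SINGULAR.
  x = 1: f_y(1, y) = 6*y**2 - 6*y + 1; no integer root y with |y| ≤ 4.
  x = 2: f_y(2, y) = 6*y**2 - 2*y; vanishes at y ∈ {0}. (2, 0): f_x = -38 ≠ 0.
  x = 3: f_y(3, y) = 6*y**2 + 2*y + 1; no integer root y with |y| ≤ 4.
  x = 4: f_y(4, y) = 6*y**2 + 6*y + 4; no integer root y with |y| ≤ 4.
Only singular point on the grid: (0, 1).
Classify: substitute x = 0 + u, y = 1 + v and expand: f = -3*u**3 + u**2*v + 2*u*v**2 + 2*v**3 + v**2.
No constant or linear terms (consistent with a singular point). Quadratic part: v**2. Cubic part: -3*u**3 + u**2*v + 2*u*v**2 + 2*v**3.
The quadratic part v**2 is a perfect square, so there is a single (double) tangent line v = 0, i.e. y = 1. Restricting the cubic part to that line (v = 0) leaves -3*u**3 ≠ 0, so f is not divisible by v and the branch is v² ≈ 3*u**3 to lowest order — this is a cusp.
Classification: cusp.


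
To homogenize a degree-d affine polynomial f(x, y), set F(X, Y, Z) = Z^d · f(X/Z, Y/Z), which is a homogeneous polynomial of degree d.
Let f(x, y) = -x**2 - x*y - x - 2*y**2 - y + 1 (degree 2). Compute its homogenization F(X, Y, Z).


F(X, Y, Z) = -X**2 - X*Y - X*Z - 2*Y**2 - Y*Z + Z**2

deg(f) = 2.
Substitute x = X/Z, y = Y/Z into f, then multiply by Z^2.
  monomial -1·x^2·y^0 ↦ -1·X^2·Y^0·Z^0.
  monomial -1·x^1·y^1 ↦ -1·X^1·Y^1·Z^0.
  monomial -1·x^1·y^0 ↦ -1·X^1·Y^0·Z^1.
  monomial -2·x^0·y^2 ↦ -2·X^0·Y^2·Z^0.
  monomial -1·x^0·y^1 ↦ -1·X^0·Y^1·Z^1.
  monomial 1·x^0·y^0 ↦ 1·X^0·Y^0·Z^2.
Collecting: F(X, Y, Z) = -X**2 - X*Y - X*Z - 2*Y**2 - Y*Z + Z**2.


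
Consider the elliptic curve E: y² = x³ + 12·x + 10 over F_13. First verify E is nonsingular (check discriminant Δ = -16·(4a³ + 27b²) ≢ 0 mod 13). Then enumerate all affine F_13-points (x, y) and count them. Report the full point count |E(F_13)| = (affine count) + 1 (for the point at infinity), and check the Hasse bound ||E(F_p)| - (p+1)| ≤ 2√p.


Affine points = {(0, 6), (0, 7), (1, 6), (1, 7), (2, 4), (2, 9), (5, 0), (6, 5), (6, 8), (10, 5), (10, 8), (11, 2), (11, 11), (12, 6), (12, 7)}; affine count = 15; |E(F_13)| = 16.

Discriminant check: Δ ∝ 4a³ + 27b² = 4·12³ + 27·10² = 4·1728 + 27·100 ≡ 5 (mod 13). Nonzero ⇒ E is nonsingular.
For each x ∈ F_13, compute rhs = x³ + 12·x + 10 mod 13, then count y ∈ F_13 with y² ≡ rhs.
  x = 0: rhs = 10, matching y values: 6, 7 (2 points).
  x = 1: rhs = 10, matching y values: 6, 7 (2 points).
  x = 2: rhs = 3, matching y values: 4, 9 (2 points).
  x = 3: rhs = 8, matching y values: none (0 points).
  x = 4: rhs = 5, matching y values: none (0 points).
  x = 5: rhs = 0, matching y values: 0 (1 points).
  x = 6: rhs = 12, matching y values: 5, 8 (2 points).
  x = 7: rhs = 8, matching y values: none (0 points).
  x = 8: rhs = 7, matching y values: none (0 points).
  x = 9: rhs = 2, matching y values: none (0 points).
  x = 10: rhs = 12, matching y values: 5, 8 (2 points).
  x = 11: rhs = 4, matching y values: 2, 11 (2 points).
  x = 12: rhs = 10, matching y values: 6, 7 (2 points).
Total affine count: 15.
Full point count |E(F_13)| = 15 + 1 = 16.
Hasse bound: |16 − (13+1)| = |2| = 2 ≤ 2√13 ≈ 7.2111 ✓.


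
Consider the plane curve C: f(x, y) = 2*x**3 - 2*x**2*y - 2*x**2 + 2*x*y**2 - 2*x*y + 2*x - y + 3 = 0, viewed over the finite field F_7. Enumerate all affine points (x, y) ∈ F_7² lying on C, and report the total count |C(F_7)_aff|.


Affine F_7-points: {(0, 3), (3, 5), (4, 3)}; count = 3.

For each of the 49 pairs (x, y) ∈ F_7², evaluate f(x, y) mod 7. Record the zeros.
  x = 0: [0↦3, 1↦2, 2↦1, 3↦0, 4↦6, 5↦5, 6↦4]  zeros at y ∈ {3}
  x = 1: [0↦5, 1↦2, 2↦3, 3↦1, 4↦3, 5↦2, 6↦5]  zeros at y ∈ ∅
  x = 2: [0↦1, 1↦6, 2↦5, 3↦5, 4↦6, 5↦1, 6↦4]  zeros at y ∈ ∅
  x = 3: [0↦3, 1↦5, 2↦5, 3↦3, 4↦6, 5↦0, 6↦6]  zeros at y ∈ {5}
  x = 4: [0↦2, 1↦4, 2↦1, 3↦0, 4↦1, 5↦4, 6↦2]  zeros at y ∈ {3}
  x = 5: [0↦3, 1↦1, 2↦5, 3↦1, 4↦3, 5↦4, 6↦4]  zeros at y ∈ ∅
  x = 6: [0↦4, 1↦1, 2↦1, 3↦4, 4↦3, 5↦5, 6↦3]  zeros at y ∈ ∅
Collecting zeros: affine points = {(0, 3), (3, 5), (4, 3)}.
Total count |C(F_7)_aff| = 3.


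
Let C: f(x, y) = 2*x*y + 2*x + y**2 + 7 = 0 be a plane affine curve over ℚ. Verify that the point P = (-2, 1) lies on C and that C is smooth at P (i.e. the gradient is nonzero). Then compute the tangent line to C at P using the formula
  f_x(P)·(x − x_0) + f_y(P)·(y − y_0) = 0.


Tangent line at P: 4*x - 2*y + 10 = 0.

Step 1: f(-2, 1) = 0, so P lies on C.
Step 2: partial derivatives
  f_x(x, y) = 2*y + 2, f_y(x, y) = 2*x + 2*y.
  f_x(P) = 4, f_y(P) = -2 (gradient nonzero, so P is smooth).
Step 3: tangent line at P: 4·(x − -2) + -2·(y − 1) = 0.
Expanding: 4*x - 2*y + 10 = 0.


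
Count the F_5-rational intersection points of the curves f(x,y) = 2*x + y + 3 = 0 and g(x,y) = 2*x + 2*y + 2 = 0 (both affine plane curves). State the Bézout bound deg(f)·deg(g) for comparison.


Common zeros: {(3, 1)}; count = 1; Bézout bound = 1.

deg(f) = 1, deg(g) = 1, so Bézout bound = 1.
Scan x ∈ F_5. For each x, list the y ∈ F_5 with f(x, y) ≡ 0 and those with g(x, y) ≡ 0 (mod 5); the common zeros in that column are the intersection.
  x = 0: f ≡ 0 at y ∈ {2}; g ≡ 0 at y ∈ {4}; common: ∅.
  x = 1: f ≡ 0 at y ∈ {0}; g ≡ 0 at y ∈ {3}; common: ∅.
  x = 2: f ≡ 0 at y ∈ {3}; g ≡ 0 at y ∈ {2}; common: ∅.
  x = 3: f ≡ 0 at y ∈ {1}; g ≡ 0 at y ∈ {1}; common: {1}.
  x = 4: f ≡ 0 at y ∈ {4}; g ≡ 0 at y ∈ {0}; common: ∅.
Collecting: common zeros = {(3, 1)}, so the count is 1.
Comparison with the Bézout bound: 1 ≤ 1 = deg(f)·deg(g), as expected for curves with no common component (the bound is attained).


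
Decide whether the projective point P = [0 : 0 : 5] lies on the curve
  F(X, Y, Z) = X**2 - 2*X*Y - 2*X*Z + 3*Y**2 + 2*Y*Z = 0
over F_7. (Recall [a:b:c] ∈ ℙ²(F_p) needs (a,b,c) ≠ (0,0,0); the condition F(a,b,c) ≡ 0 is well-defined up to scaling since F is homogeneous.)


F(0,0,5) ≡ 0 (mod 7); P is on the curve.

Evaluate F(0, 0, 5) term-by-term (mod 7).
  X**2 ↦ 1·0·1·1 = 0
  -2*X*Y ↦ -2·0·0·1 = 0
  -2*X*Z ↦ -2·0·1·5 = 0
  3*Y**2 ↦ 3·1·0·1 = 0
  2*Y*Z ↦ 2·1·0·5 = 0
Sum: F(0, 0, 5) = (0) + (0) + (0) + (0) + (0) = 0.
Reducing mod 7: 0 ≡ 0 (mod 7).
Since F(a, b, c) ≡ 0 (mod 7), P lies on the curve.


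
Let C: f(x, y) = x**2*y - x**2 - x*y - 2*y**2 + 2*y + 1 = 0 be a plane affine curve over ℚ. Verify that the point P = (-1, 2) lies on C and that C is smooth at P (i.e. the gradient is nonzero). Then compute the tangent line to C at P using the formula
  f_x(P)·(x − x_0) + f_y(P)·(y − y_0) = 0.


Tangent line at P: -4*x - 4*y + 4 = 0.

Step 1: f(-1, 2) = 0, so P lies on C.
Step 2: partial derivatives
  f_x(x, y) = 2*x*y - 2*x - y, f_y(x, y) = x**2 - x - 4*y + 2.
  f_x(P) = -4, f_y(P) = -4 (gradient nonzero, so P is smooth).
Step 3: tangent line at P: -4·(x − -1) + -4·(y − 2) = 0.
Expanding: -4*x - 4*y + 4 = 0.
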